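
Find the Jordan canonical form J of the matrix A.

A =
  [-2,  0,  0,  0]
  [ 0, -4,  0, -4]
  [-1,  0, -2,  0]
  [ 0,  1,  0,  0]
J_2(-2) ⊕ J_2(-2)

The characteristic polynomial is
  det(x·I − A) = x^4 + 8*x^3 + 24*x^2 + 32*x + 16 = (x + 2)^4

Eigenvalues and multiplicities (the geometric multiplicity of λ is n − rank(A − λI), which equals the number of Jordan blocks for λ):
  λ = -2: algebraic multiplicity = 4, geometric multiplicity = 2

Determining the block sizes for each eigenvalue:
  λ = -2: with am = 4 and gm = 2, the partition is not yet determined (e.g. several partitions of 4 into 2 parts exist). Let N = A − (-2)·I. Computing rank(N^1) = 2, rank(N^2) = 0; the number of blocks of size ≥ j is rank(N^{j−1}) − rank(N^j), giving [2, 2]. So we have 2 block(s) of size 2 → block sizes [2, 2]

Assembling the blocks gives a Jordan form
J =
  [-2,  1,  0,  0]
  [ 0, -2,  0,  0]
  [ 0,  0, -2,  1]
  [ 0,  0,  0, -2]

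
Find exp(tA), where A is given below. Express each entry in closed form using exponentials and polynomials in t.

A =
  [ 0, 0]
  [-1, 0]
e^{tA} =
  [1, 0]
  [-t, 1]

Strategy: write A = P · J · P⁻¹ where J is a Jordan canonical form, so e^{tA} = P · e^{tJ} · P⁻¹, and e^{tJ} can be computed block-by-block.

A has Jordan form
J =
  [0, 1]
  [0, 0]
(up to reordering of blocks).

Per-block formulas:
  For a 2×2 Jordan block J_2(0): exp(t · J_2(0)) = e^(0t)·(I + t·N), where N is the 2×2 nilpotent shift.

After assembling e^{tJ} and conjugating by P, we get:

e^{tA} =
  [1, 0]
  [-t, 1]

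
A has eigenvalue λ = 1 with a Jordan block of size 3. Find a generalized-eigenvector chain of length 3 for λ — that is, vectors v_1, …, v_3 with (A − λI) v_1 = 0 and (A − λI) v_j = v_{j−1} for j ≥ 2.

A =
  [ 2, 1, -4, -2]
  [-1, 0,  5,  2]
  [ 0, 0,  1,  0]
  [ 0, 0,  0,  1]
A Jordan chain for λ = 1 of length 3:
v_1 = (1, -1, 0, 0)ᵀ
v_2 = (-4, 5, 0, 0)ᵀ
v_3 = (0, 0, 1, 0)ᵀ

Let N = A − (1)·I. We want v_3 with N^3 v_3 = 0 but N^2 v_3 ≠ 0; then v_{j-1} := N · v_j for j = 3, …, 2.

Pick v_3 = (0, 0, 1, 0)ᵀ.
Then v_2 = N · v_3 = (-4, 5, 0, 0)ᵀ.
Then v_1 = N · v_2 = (1, -1, 0, 0)ᵀ.

Sanity check: (A − (1)·I) v_1 = (0, 0, 0, 0)ᵀ = 0. ✓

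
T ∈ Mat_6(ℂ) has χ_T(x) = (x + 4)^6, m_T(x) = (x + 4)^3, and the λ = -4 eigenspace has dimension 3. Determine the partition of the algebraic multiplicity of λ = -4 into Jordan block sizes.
Block sizes for λ = -4: [3, 2, 1]

Step 1 — from the characteristic polynomial, algebraic multiplicity of λ = -4 is 6. From dim ker(T − (-4)·I) = 3, there are exactly 3 Jordan blocks for λ = -4.
Step 2 — from the minimal polynomial, the factor (x + 4)^3 tells us the largest block for λ = -4 has size 3.
Step 3 — with total size 6, 3 blocks, and largest block 3, the block sizes (in nonincreasing order) are [3, 2, 1].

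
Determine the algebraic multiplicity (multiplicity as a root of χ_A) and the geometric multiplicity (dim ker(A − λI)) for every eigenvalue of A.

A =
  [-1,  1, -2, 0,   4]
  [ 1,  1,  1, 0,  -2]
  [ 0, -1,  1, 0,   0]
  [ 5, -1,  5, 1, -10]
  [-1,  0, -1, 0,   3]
λ = 1: alg = 5, geom = 3

Step 1 — factor the characteristic polynomial to read off the algebraic multiplicities:
  χ_A(x) = (x - 1)^5

Step 2 — compute geometric multiplicities via the rank-nullity identity g(λ) = n − rank(A − λI):
  rank(A − (1)·I) = 2, so dim ker(A − (1)·I) = n − 2 = 3

Summary:
  λ = 1: algebraic multiplicity = 5, geometric multiplicity = 3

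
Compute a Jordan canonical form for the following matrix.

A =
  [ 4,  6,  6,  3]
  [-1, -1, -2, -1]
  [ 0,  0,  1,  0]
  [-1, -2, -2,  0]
J_2(1) ⊕ J_1(1) ⊕ J_1(1)

The characteristic polynomial is
  det(x·I − A) = x^4 - 4*x^3 + 6*x^2 - 4*x + 1 = (x - 1)^4

Eigenvalues and multiplicities (the geometric multiplicity of λ is n − rank(A − λI), which equals the number of Jordan blocks for λ):
  λ = 1: algebraic multiplicity = 4, geometric multiplicity = 3

Determining the block sizes for each eigenvalue:
  λ = 1: 3 blocks summing to 4 forces exactly one block of size 2 and the rest size 1 → block sizes [2, 1, 1]

Assembling the blocks gives a Jordan form
J =
  [1, 1, 0, 0]
  [0, 1, 0, 0]
  [0, 0, 1, 0]
  [0, 0, 0, 1]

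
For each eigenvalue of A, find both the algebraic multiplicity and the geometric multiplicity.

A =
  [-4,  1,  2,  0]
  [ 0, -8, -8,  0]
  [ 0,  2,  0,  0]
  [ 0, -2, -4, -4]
λ = -4: alg = 4, geom = 3

Step 1 — factor the characteristic polynomial to read off the algebraic multiplicities:
  χ_A(x) = (x + 4)^4

Step 2 — compute geometric multiplicities via the rank-nullity identity g(λ) = n − rank(A − λI):
  rank(A − (-4)·I) = 1, so dim ker(A − (-4)·I) = n − 1 = 3

Summary:
  λ = -4: algebraic multiplicity = 4, geometric multiplicity = 3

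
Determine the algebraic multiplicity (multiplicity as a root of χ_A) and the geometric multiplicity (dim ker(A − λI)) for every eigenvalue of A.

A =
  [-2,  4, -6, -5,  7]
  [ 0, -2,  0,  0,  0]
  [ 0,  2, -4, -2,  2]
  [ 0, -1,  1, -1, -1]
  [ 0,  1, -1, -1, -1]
λ = -2: alg = 5, geom = 3

Step 1 — factor the characteristic polynomial to read off the algebraic multiplicities:
  χ_A(x) = (x + 2)^5

Step 2 — compute geometric multiplicities via the rank-nullity identity g(λ) = n − rank(A − λI):
  rank(A − (-2)·I) = 2, so dim ker(A − (-2)·I) = n − 2 = 3

Summary:
  λ = -2: algebraic multiplicity = 5, geometric multiplicity = 3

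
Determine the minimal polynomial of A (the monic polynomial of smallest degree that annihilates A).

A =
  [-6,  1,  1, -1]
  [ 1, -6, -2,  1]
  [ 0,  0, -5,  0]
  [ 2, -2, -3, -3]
x^2 + 10*x + 25

The characteristic polynomial is χ_A(x) = (x + 5)^4, so the eigenvalues are known. The minimal polynomial is
  m_A(x) = Π_λ (x − λ)^{k_λ}
where k_λ is the size of the *largest* Jordan block for λ (equivalently, the smallest k with (A − λI)^k v = 0 for every generalised eigenvector v of λ).

  λ = -5: largest Jordan block has size 2, contributing (x + 5)^2

So m_A(x) = (x + 5)^2 = x^2 + 10*x + 25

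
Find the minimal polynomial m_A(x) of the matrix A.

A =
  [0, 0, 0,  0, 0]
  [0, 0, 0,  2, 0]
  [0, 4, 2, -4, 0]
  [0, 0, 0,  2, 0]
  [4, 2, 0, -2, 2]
x^2 - 2*x

The characteristic polynomial is χ_A(x) = x^2*(x - 2)^3, so the eigenvalues are known. The minimal polynomial is
  m_A(x) = Π_λ (x − λ)^{k_λ}
where k_λ is the size of the *largest* Jordan block for λ (equivalently, the smallest k with (A − λI)^k v = 0 for every generalised eigenvector v of λ).

  λ = 0: largest Jordan block has size 1, contributing (x − 0)
  λ = 2: largest Jordan block has size 1, contributing (x − 2)

So m_A(x) = x*(x - 2) = x^2 - 2*x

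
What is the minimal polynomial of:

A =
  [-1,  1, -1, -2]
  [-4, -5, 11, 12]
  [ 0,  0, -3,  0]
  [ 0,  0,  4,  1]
x^4 + 8*x^3 + 18*x^2 - 27

The characteristic polynomial is χ_A(x) = (x - 1)*(x + 3)^3, so the eigenvalues are known. The minimal polynomial is
  m_A(x) = Π_λ (x − λ)^{k_λ}
where k_λ is the size of the *largest* Jordan block for λ (equivalently, the smallest k with (A − λI)^k v = 0 for every generalised eigenvector v of λ).

  λ = -3: largest Jordan block has size 3, contributing (x + 3)^3
  λ = 1: largest Jordan block has size 1, contributing (x − 1)

So m_A(x) = (x - 1)*(x + 3)^3 = x^4 + 8*x^3 + 18*x^2 - 27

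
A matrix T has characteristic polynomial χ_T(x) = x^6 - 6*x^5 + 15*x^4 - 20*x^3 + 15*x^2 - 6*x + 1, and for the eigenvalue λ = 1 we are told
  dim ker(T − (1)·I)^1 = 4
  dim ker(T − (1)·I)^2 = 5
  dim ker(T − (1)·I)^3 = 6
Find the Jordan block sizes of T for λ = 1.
Block sizes for λ = 1: [3, 1, 1, 1]

From the dimensions of kernels of powers, the number of Jordan blocks of size at least j is d_j − d_{j−1} where d_j = dim ker(N^j) (with d_0 = 0). Computing the differences gives [4, 1, 1].
The number of blocks of size exactly k is (#blocks of size ≥ k) − (#blocks of size ≥ k + 1), so the partition is: 3 block(s) of size 1, 1 block(s) of size 3.
In nonincreasing order the block sizes are [3, 1, 1, 1].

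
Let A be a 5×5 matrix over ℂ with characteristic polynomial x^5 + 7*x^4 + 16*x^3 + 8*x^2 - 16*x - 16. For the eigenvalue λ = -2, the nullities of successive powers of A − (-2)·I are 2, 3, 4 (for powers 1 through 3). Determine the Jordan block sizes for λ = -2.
Block sizes for λ = -2: [3, 1]

From the dimensions of kernels of powers, the number of Jordan blocks of size at least j is d_j − d_{j−1} where d_j = dim ker(N^j) (with d_0 = 0). Computing the differences gives [2, 1, 1].
The number of blocks of size exactly k is (#blocks of size ≥ k) − (#blocks of size ≥ k + 1), so the partition is: 1 block(s) of size 1, 1 block(s) of size 3.
In nonincreasing order the block sizes are [3, 1].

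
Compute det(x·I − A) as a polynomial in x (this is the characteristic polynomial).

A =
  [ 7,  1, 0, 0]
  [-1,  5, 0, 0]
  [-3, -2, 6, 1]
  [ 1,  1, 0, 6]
x^4 - 24*x^3 + 216*x^2 - 864*x + 1296

Expanding det(x·I − A) (e.g. by cofactor expansion or by noting that A is similar to its Jordan form J, which has the same characteristic polynomial as A) gives
  χ_A(x) = x^4 - 24*x^3 + 216*x^2 - 864*x + 1296
which factors as (x - 6)^4. The eigenvalues (with algebraic multiplicities) are λ = 6 with multiplicity 4.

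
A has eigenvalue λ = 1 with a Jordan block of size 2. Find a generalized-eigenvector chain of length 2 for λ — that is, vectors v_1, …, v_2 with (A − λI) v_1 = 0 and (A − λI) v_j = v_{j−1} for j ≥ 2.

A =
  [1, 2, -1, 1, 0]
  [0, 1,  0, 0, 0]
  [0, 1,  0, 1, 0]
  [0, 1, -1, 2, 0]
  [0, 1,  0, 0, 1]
A Jordan chain for λ = 1 of length 2:
v_1 = (2, 0, 1, 1, 1)ᵀ
v_2 = (0, 1, 0, 0, 0)ᵀ

Let N = A − (1)·I. We want v_2 with N^2 v_2 = 0 but N^1 v_2 ≠ 0; then v_{j-1} := N · v_j for j = 2, …, 2.

Pick v_2 = (0, 1, 0, 0, 0)ᵀ.
Then v_1 = N · v_2 = (2, 0, 1, 1, 1)ᵀ.

Sanity check: (A − (1)·I) v_1 = (0, 0, 0, 0, 0)ᵀ = 0. ✓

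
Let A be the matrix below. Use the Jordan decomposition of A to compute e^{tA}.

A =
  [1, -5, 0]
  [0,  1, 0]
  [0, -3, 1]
e^{tA} =
  [exp(t), -5*t*exp(t), 0]
  [0, exp(t), 0]
  [0, -3*t*exp(t), exp(t)]

Strategy: write A = P · J · P⁻¹ where J is a Jordan canonical form, so e^{tA} = P · e^{tJ} · P⁻¹, and e^{tJ} can be computed block-by-block.

A has Jordan form
J =
  [1, 1, 0]
  [0, 1, 0]
  [0, 0, 1]
(up to reordering of blocks).

Per-block formulas:
  For a 2×2 Jordan block J_2(1): exp(t · J_2(1)) = e^(1t)·(I + t·N), where N is the 2×2 nilpotent shift.
  For a 1×1 block at λ = 1: exp(t · [1]) = [e^(1t)].

After assembling e^{tJ} and conjugating by P, we get:

e^{tA} =
  [exp(t), -5*t*exp(t), 0]
  [0, exp(t), 0]
  [0, -3*t*exp(t), exp(t)]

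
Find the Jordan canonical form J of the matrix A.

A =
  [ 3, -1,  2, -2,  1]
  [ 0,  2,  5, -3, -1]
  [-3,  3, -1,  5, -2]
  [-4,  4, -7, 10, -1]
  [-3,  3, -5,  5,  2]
J_2(2) ⊕ J_3(4)

The characteristic polynomial is
  det(x·I − A) = x^5 - 16*x^4 + 100*x^3 - 304*x^2 + 448*x - 256 = (x - 4)^3*(x - 2)^2

Eigenvalues and multiplicities (the geometric multiplicity of λ is n − rank(A − λI), which equals the number of Jordan blocks for λ):
  λ = 2: algebraic multiplicity = 2, geometric multiplicity = 1
  λ = 4: algebraic multiplicity = 3, geometric multiplicity = 1

Determining the block sizes for each eigenvalue:
  λ = 2: one block (gm = 1), so the single block has size am = 2 → block sizes [2]
  λ = 4: one block (gm = 1), so the single block has size am = 3 → block sizes [3]

Assembling the blocks gives a Jordan form
J =
  [2, 1, 0, 0, 0]
  [0, 2, 0, 0, 0]
  [0, 0, 4, 1, 0]
  [0, 0, 0, 4, 1]
  [0, 0, 0, 0, 4]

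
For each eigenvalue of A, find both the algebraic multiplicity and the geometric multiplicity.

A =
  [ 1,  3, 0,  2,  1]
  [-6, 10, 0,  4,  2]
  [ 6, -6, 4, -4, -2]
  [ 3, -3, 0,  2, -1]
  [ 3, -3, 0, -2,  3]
λ = 4: alg = 5, geom = 4

Step 1 — factor the characteristic polynomial to read off the algebraic multiplicities:
  χ_A(x) = (x - 4)^5

Step 2 — compute geometric multiplicities via the rank-nullity identity g(λ) = n − rank(A − λI):
  rank(A − (4)·I) = 1, so dim ker(A − (4)·I) = n − 1 = 4

Summary:
  λ = 4: algebraic multiplicity = 5, geometric multiplicity = 4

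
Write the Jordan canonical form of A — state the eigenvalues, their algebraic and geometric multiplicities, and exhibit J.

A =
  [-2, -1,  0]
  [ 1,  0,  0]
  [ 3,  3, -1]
J_2(-1) ⊕ J_1(-1)

The characteristic polynomial is
  det(x·I − A) = x^3 + 3*x^2 + 3*x + 1 = (x + 1)^3

Eigenvalues and multiplicities (the geometric multiplicity of λ is n − rank(A − λI), which equals the number of Jordan blocks for λ):
  λ = -1: algebraic multiplicity = 3, geometric multiplicity = 2

Determining the block sizes for each eigenvalue:
  λ = -1: 2 blocks summing to 3 forces exactly one block of size 2 and the rest size 1 → block sizes [2, 1]

Assembling the blocks gives a Jordan form
J =
  [-1,  1,  0]
  [ 0, -1,  0]
  [ 0,  0, -1]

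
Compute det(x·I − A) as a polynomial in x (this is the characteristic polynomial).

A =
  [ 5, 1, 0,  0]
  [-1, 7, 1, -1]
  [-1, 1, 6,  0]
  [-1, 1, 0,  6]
x^4 - 24*x^3 + 216*x^2 - 864*x + 1296

Expanding det(x·I − A) (e.g. by cofactor expansion or by noting that A is similar to its Jordan form J, which has the same characteristic polynomial as A) gives
  χ_A(x) = x^4 - 24*x^3 + 216*x^2 - 864*x + 1296
which factors as (x - 6)^4. The eigenvalues (with algebraic multiplicities) are λ = 6 with multiplicity 4.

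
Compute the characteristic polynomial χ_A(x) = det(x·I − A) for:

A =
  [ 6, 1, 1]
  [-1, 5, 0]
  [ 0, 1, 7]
x^3 - 18*x^2 + 108*x - 216

Expanding det(x·I − A) (e.g. by cofactor expansion or by noting that A is similar to its Jordan form J, which has the same characteristic polynomial as A) gives
  χ_A(x) = x^3 - 18*x^2 + 108*x - 216
which factors as (x - 6)^3. The eigenvalues (with algebraic multiplicities) are λ = 6 with multiplicity 3.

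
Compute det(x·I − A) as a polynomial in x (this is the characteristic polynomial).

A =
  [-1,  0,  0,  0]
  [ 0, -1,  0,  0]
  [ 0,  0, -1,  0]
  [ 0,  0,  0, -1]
x^4 + 4*x^3 + 6*x^2 + 4*x + 1

Expanding det(x·I − A) (e.g. by cofactor expansion or by noting that A is similar to its Jordan form J, which has the same characteristic polynomial as A) gives
  χ_A(x) = x^4 + 4*x^3 + 6*x^2 + 4*x + 1
which factors as (x + 1)^4. The eigenvalues (with algebraic multiplicities) are λ = -1 with multiplicity 4.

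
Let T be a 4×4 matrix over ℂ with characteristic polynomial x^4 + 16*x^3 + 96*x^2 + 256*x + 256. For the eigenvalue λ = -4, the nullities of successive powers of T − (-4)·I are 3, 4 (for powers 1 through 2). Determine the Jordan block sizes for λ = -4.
Block sizes for λ = -4: [2, 1, 1]

From the dimensions of kernels of powers, the number of Jordan blocks of size at least j is d_j − d_{j−1} where d_j = dim ker(N^j) (with d_0 = 0). Computing the differences gives [3, 1].
The number of blocks of size exactly k is (#blocks of size ≥ k) − (#blocks of size ≥ k + 1), so the partition is: 2 block(s) of size 1, 1 block(s) of size 2.
In nonincreasing order the block sizes are [2, 1, 1].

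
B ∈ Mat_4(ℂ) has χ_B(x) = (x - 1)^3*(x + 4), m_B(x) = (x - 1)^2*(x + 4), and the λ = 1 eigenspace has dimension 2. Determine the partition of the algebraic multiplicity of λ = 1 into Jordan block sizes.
Block sizes for λ = 1: [2, 1]

Step 1 — from the characteristic polynomial, algebraic multiplicity of λ = 1 is 3. From dim ker(B − (1)·I) = 2, there are exactly 2 Jordan blocks for λ = 1.
Step 2 — from the minimal polynomial, the factor (x − 1)^2 tells us the largest block for λ = 1 has size 2.
Step 3 — with total size 3, 2 blocks, and largest block 2, the block sizes (in nonincreasing order) are [2, 1].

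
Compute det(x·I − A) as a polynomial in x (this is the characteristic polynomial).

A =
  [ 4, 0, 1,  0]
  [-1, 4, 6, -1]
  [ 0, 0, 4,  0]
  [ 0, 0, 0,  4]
x^4 - 16*x^3 + 96*x^2 - 256*x + 256

Expanding det(x·I − A) (e.g. by cofactor expansion or by noting that A is similar to its Jordan form J, which has the same characteristic polynomial as A) gives
  χ_A(x) = x^4 - 16*x^3 + 96*x^2 - 256*x + 256
which factors as (x - 4)^4. The eigenvalues (with algebraic multiplicities) are λ = 4 with multiplicity 4.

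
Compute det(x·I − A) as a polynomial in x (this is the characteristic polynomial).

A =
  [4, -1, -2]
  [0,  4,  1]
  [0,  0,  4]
x^3 - 12*x^2 + 48*x - 64

Expanding det(x·I − A) (e.g. by cofactor expansion or by noting that A is similar to its Jordan form J, which has the same characteristic polynomial as A) gives
  χ_A(x) = x^3 - 12*x^2 + 48*x - 64
which factors as (x - 4)^3. The eigenvalues (with algebraic multiplicities) are λ = 4 with multiplicity 3.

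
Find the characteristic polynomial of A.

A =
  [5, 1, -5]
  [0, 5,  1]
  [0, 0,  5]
x^3 - 15*x^2 + 75*x - 125

Expanding det(x·I − A) (e.g. by cofactor expansion or by noting that A is similar to its Jordan form J, which has the same characteristic polynomial as A) gives
  χ_A(x) = x^3 - 15*x^2 + 75*x - 125
which factors as (x - 5)^3. The eigenvalues (with algebraic multiplicities) are λ = 5 with multiplicity 3.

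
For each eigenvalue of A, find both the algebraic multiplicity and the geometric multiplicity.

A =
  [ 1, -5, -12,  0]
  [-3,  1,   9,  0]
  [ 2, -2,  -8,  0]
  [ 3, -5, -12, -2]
λ = -2: alg = 4, geom = 2

Step 1 — factor the characteristic polynomial to read off the algebraic multiplicities:
  χ_A(x) = (x + 2)^4

Step 2 — compute geometric multiplicities via the rank-nullity identity g(λ) = n − rank(A − λI):
  rank(A − (-2)·I) = 2, so dim ker(A − (-2)·I) = n − 2 = 2

Summary:
  λ = -2: algebraic multiplicity = 4, geometric multiplicity = 2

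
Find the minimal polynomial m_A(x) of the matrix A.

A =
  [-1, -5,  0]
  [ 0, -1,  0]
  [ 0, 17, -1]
x^2 + 2*x + 1

The characteristic polynomial is χ_A(x) = (x + 1)^3, so the eigenvalues are known. The minimal polynomial is
  m_A(x) = Π_λ (x − λ)^{k_λ}
where k_λ is the size of the *largest* Jordan block for λ (equivalently, the smallest k with (A − λI)^k v = 0 for every generalised eigenvector v of λ).

  λ = -1: largest Jordan block has size 2, contributing (x + 1)^2

So m_A(x) = (x + 1)^2 = x^2 + 2*x + 1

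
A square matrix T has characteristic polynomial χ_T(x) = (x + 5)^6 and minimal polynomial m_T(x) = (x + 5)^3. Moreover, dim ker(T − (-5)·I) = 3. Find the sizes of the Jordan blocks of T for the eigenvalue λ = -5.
Block sizes for λ = -5: [3, 2, 1]

Step 1 — from the characteristic polynomial, algebraic multiplicity of λ = -5 is 6. From dim ker(T − (-5)·I) = 3, there are exactly 3 Jordan blocks for λ = -5.
Step 2 — from the minimal polynomial, the factor (x + 5)^3 tells us the largest block for λ = -5 has size 3.
Step 3 — with total size 6, 3 blocks, and largest block 3, the block sizes (in nonincreasing order) are [3, 2, 1].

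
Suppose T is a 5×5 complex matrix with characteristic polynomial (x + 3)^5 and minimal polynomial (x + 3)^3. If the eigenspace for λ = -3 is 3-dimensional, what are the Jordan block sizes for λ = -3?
Block sizes for λ = -3: [3, 1, 1]

Step 1 — from the characteristic polynomial, algebraic multiplicity of λ = -3 is 5. From dim ker(T − (-3)·I) = 3, there are exactly 3 Jordan blocks for λ = -3.
Step 2 — from the minimal polynomial, the factor (x + 3)^3 tells us the largest block for λ = -3 has size 3.
Step 3 — with total size 5, 3 blocks, and largest block 3, the block sizes (in nonincreasing order) are [3, 1, 1].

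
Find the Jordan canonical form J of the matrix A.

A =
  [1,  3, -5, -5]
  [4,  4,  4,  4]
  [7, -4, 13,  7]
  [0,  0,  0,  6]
J_3(6) ⊕ J_1(6)

The characteristic polynomial is
  det(x·I − A) = x^4 - 24*x^3 + 216*x^2 - 864*x + 1296 = (x - 6)^4

Eigenvalues and multiplicities (the geometric multiplicity of λ is n − rank(A − λI), which equals the number of Jordan blocks for λ):
  λ = 6: algebraic multiplicity = 4, geometric multiplicity = 2

Determining the block sizes for each eigenvalue:
  λ = 6: with am = 4 and gm = 2, the partition is not yet determined (e.g. several partitions of 4 into 2 parts exist). Let N = A − (6)·I. Computing rank(N^1) = 2, rank(N^2) = 1, rank(N^3) = 0; the number of blocks of size ≥ j is rank(N^{j−1}) − rank(N^j), giving [2, 1, 1]. So we have 1 block(s) of size 3, 1 block(s) of size 1 → block sizes [3, 1]

Assembling the blocks gives a Jordan form
J =
  [6, 1, 0, 0]
  [0, 6, 1, 0]
  [0, 0, 6, 0]
  [0, 0, 0, 6]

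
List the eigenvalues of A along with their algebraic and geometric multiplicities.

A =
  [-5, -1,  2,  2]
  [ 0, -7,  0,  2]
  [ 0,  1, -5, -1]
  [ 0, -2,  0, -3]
λ = -5: alg = 4, geom = 2

Step 1 — factor the characteristic polynomial to read off the algebraic multiplicities:
  χ_A(x) = (x + 5)^4

Step 2 — compute geometric multiplicities via the rank-nullity identity g(λ) = n − rank(A − λI):
  rank(A − (-5)·I) = 2, so dim ker(A − (-5)·I) = n − 2 = 2

Summary:
  λ = -5: algebraic multiplicity = 4, geometric multiplicity = 2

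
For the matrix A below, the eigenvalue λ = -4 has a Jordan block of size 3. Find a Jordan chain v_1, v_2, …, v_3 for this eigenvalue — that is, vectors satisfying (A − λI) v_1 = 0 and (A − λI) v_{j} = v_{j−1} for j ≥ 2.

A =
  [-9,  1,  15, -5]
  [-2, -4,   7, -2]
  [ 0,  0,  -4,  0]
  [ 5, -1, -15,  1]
A Jordan chain for λ = -4 of length 3:
v_1 = (-2, 0, 0, 2)ᵀ
v_2 = (-5, -2, 0, 5)ᵀ
v_3 = (1, 0, 0, 0)ᵀ

Let N = A − (-4)·I. We want v_3 with N^3 v_3 = 0 but N^2 v_3 ≠ 0; then v_{j-1} := N · v_j for j = 3, …, 2.

Pick v_3 = (1, 0, 0, 0)ᵀ.
Then v_2 = N · v_3 = (-5, -2, 0, 5)ᵀ.
Then v_1 = N · v_2 = (-2, 0, 0, 2)ᵀ.

Sanity check: (A − (-4)·I) v_1 = (0, 0, 0, 0)ᵀ = 0. ✓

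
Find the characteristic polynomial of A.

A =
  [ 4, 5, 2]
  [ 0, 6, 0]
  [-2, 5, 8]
x^3 - 18*x^2 + 108*x - 216

Expanding det(x·I − A) (e.g. by cofactor expansion or by noting that A is similar to its Jordan form J, which has the same characteristic polynomial as A) gives
  χ_A(x) = x^3 - 18*x^2 + 108*x - 216
which factors as (x - 6)^3. The eigenvalues (with algebraic multiplicities) are λ = 6 with multiplicity 3.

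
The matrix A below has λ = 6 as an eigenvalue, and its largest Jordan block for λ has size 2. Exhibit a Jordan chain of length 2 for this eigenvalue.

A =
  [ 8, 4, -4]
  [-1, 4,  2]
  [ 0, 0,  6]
A Jordan chain for λ = 6 of length 2:
v_1 = (2, -1, 0)ᵀ
v_2 = (1, 0, 0)ᵀ

Let N = A − (6)·I. We want v_2 with N^2 v_2 = 0 but N^1 v_2 ≠ 0; then v_{j-1} := N · v_j for j = 2, …, 2.

Pick v_2 = (1, 0, 0)ᵀ.
Then v_1 = N · v_2 = (2, -1, 0)ᵀ.

Sanity check: (A − (6)·I) v_1 = (0, 0, 0)ᵀ = 0. ✓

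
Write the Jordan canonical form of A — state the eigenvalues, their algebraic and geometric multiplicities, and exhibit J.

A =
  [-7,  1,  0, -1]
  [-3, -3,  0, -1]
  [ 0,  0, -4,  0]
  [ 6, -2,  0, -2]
J_2(-4) ⊕ J_1(-4) ⊕ J_1(-4)

The characteristic polynomial is
  det(x·I − A) = x^4 + 16*x^3 + 96*x^2 + 256*x + 256 = (x + 4)^4

Eigenvalues and multiplicities (the geometric multiplicity of λ is n − rank(A − λI), which equals the number of Jordan blocks for λ):
  λ = -4: algebraic multiplicity = 4, geometric multiplicity = 3

Determining the block sizes for each eigenvalue:
  λ = -4: 3 blocks summing to 4 forces exactly one block of size 2 and the rest size 1 → block sizes [2, 1, 1]

Assembling the blocks gives a Jordan form
J =
  [-4,  1,  0,  0]
  [ 0, -4,  0,  0]
  [ 0,  0, -4,  0]
  [ 0,  0,  0, -4]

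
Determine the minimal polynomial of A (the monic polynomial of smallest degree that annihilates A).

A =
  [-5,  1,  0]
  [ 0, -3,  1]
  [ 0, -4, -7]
x^3 + 15*x^2 + 75*x + 125

The characteristic polynomial is χ_A(x) = (x + 5)^3, so the eigenvalues are known. The minimal polynomial is
  m_A(x) = Π_λ (x − λ)^{k_λ}
where k_λ is the size of the *largest* Jordan block for λ (equivalently, the smallest k with (A − λI)^k v = 0 for every generalised eigenvector v of λ).

  λ = -5: largest Jordan block has size 3, contributing (x + 5)^3

So m_A(x) = (x + 5)^3 = x^3 + 15*x^2 + 75*x + 125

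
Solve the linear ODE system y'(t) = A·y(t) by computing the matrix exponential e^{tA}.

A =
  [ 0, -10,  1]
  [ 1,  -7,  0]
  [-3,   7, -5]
e^{tA} =
  [3*t^2*exp(-4*t)/2 + 4*t*exp(-4*t) + exp(-4*t), -3*t^2*exp(-4*t)/2 - 10*t*exp(-4*t), 3*t^2*exp(-4*t)/2 + t*exp(-4*t)]
  [t^2*exp(-4*t)/2 + t*exp(-4*t), -t^2*exp(-4*t)/2 - 3*t*exp(-4*t) + exp(-4*t), t^2*exp(-4*t)/2]
  [-t^2*exp(-4*t) - 3*t*exp(-4*t), t^2*exp(-4*t) + 7*t*exp(-4*t), -t^2*exp(-4*t) - t*exp(-4*t) + exp(-4*t)]

Strategy: write A = P · J · P⁻¹ where J is a Jordan canonical form, so e^{tA} = P · e^{tJ} · P⁻¹, and e^{tJ} can be computed block-by-block.

A has Jordan form
J =
  [-4,  1,  0]
  [ 0, -4,  1]
  [ 0,  0, -4]
(up to reordering of blocks).

Per-block formulas:
  For a 3×3 Jordan block J_3(-4): exp(t · J_3(-4)) = e^(-4t)·(I + t·N + (t^2/2)·N^2), where N is the 3×3 nilpotent shift.

After assembling e^{tJ} and conjugating by P, we get:

e^{tA} =
  [3*t^2*exp(-4*t)/2 + 4*t*exp(-4*t) + exp(-4*t), -3*t^2*exp(-4*t)/2 - 10*t*exp(-4*t), 3*t^2*exp(-4*t)/2 + t*exp(-4*t)]
  [t^2*exp(-4*t)/2 + t*exp(-4*t), -t^2*exp(-4*t)/2 - 3*t*exp(-4*t) + exp(-4*t), t^2*exp(-4*t)/2]
  [-t^2*exp(-4*t) - 3*t*exp(-4*t), t^2*exp(-4*t) + 7*t*exp(-4*t), -t^2*exp(-4*t) - t*exp(-4*t) + exp(-4*t)]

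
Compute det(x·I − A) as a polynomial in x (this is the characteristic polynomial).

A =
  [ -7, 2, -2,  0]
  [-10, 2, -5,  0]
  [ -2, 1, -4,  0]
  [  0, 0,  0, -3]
x^4 + 12*x^3 + 54*x^2 + 108*x + 81

Expanding det(x·I − A) (e.g. by cofactor expansion or by noting that A is similar to its Jordan form J, which has the same characteristic polynomial as A) gives
  χ_A(x) = x^4 + 12*x^3 + 54*x^2 + 108*x + 81
which factors as (x + 3)^4. The eigenvalues (with algebraic multiplicities) are λ = -3 with multiplicity 4.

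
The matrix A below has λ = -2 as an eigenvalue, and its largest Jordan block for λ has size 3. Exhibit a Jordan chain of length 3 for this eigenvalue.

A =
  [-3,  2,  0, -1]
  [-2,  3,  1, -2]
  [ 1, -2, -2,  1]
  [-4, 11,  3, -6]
A Jordan chain for λ = -2 of length 3:
v_1 = (1, 1, -1, 1)ᵀ
v_2 = (-1, -2, 1, -4)ᵀ
v_3 = (1, 0, 0, 0)ᵀ

Let N = A − (-2)·I. We want v_3 with N^3 v_3 = 0 but N^2 v_3 ≠ 0; then v_{j-1} := N · v_j for j = 3, …, 2.

Pick v_3 = (1, 0, 0, 0)ᵀ.
Then v_2 = N · v_3 = (-1, -2, 1, -4)ᵀ.
Then v_1 = N · v_2 = (1, 1, -1, 1)ᵀ.

Sanity check: (A − (-2)·I) v_1 = (0, 0, 0, 0)ᵀ = 0. ✓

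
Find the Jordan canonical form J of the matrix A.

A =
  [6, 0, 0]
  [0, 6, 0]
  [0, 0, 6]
J_1(6) ⊕ J_1(6) ⊕ J_1(6)

The characteristic polynomial is
  det(x·I − A) = x^3 - 18*x^2 + 108*x - 216 = (x - 6)^3

Eigenvalues and multiplicities (the geometric multiplicity of λ is n − rank(A − λI), which equals the number of Jordan blocks for λ):
  λ = 6: algebraic multiplicity = 3, geometric multiplicity = 3

Determining the block sizes for each eigenvalue:
  λ = 6: gm = am = 3, so every block has size 1 → block sizes [1, 1, 1]

Assembling the blocks gives a Jordan form
J =
  [6, 0, 0]
  [0, 6, 0]
  [0, 0, 6]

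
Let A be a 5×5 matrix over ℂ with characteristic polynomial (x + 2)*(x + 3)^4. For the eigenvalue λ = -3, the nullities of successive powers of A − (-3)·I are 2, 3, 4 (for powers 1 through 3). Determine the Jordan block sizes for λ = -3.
Block sizes for λ = -3: [3, 1]

From the dimensions of kernels of powers, the number of Jordan blocks of size at least j is d_j − d_{j−1} where d_j = dim ker(N^j) (with d_0 = 0). Computing the differences gives [2, 1, 1].
The number of blocks of size exactly k is (#blocks of size ≥ k) − (#blocks of size ≥ k + 1), so the partition is: 1 block(s) of size 1, 1 block(s) of size 3.
In nonincreasing order the block sizes are [3, 1].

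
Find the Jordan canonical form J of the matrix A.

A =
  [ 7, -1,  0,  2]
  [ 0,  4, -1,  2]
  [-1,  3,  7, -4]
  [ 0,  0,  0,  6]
J_3(6) ⊕ J_1(6)

The characteristic polynomial is
  det(x·I − A) = x^4 - 24*x^3 + 216*x^2 - 864*x + 1296 = (x - 6)^4

Eigenvalues and multiplicities (the geometric multiplicity of λ is n − rank(A − λI), which equals the number of Jordan blocks for λ):
  λ = 6: algebraic multiplicity = 4, geometric multiplicity = 2

Determining the block sizes for each eigenvalue:
  λ = 6: with am = 4 and gm = 2, the partition is not yet determined (e.g. several partitions of 4 into 2 parts exist). Let N = A − (6)·I. Computing rank(N^1) = 2, rank(N^2) = 1, rank(N^3) = 0; the number of blocks of size ≥ j is rank(N^{j−1}) − rank(N^j), giving [2, 1, 1]. So we have 1 block(s) of size 3, 1 block(s) of size 1 → block sizes [3, 1]

Assembling the blocks gives a Jordan form
J =
  [6, 1, 0, 0]
  [0, 6, 1, 0]
  [0, 0, 6, 0]
  [0, 0, 0, 6]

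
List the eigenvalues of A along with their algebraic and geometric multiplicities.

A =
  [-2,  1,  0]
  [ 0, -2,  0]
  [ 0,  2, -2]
λ = -2: alg = 3, geom = 2

Step 1 — factor the characteristic polynomial to read off the algebraic multiplicities:
  χ_A(x) = (x + 2)^3

Step 2 — compute geometric multiplicities via the rank-nullity identity g(λ) = n − rank(A − λI):
  rank(A − (-2)·I) = 1, so dim ker(A − (-2)·I) = n − 1 = 2

Summary:
  λ = -2: algebraic multiplicity = 3, geometric multiplicity = 2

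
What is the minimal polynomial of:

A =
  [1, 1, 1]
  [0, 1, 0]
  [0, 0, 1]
x^2 - 2*x + 1

The characteristic polynomial is χ_A(x) = (x - 1)^3, so the eigenvalues are known. The minimal polynomial is
  m_A(x) = Π_λ (x − λ)^{k_λ}
where k_λ is the size of the *largest* Jordan block for λ (equivalently, the smallest k with (A − λI)^k v = 0 for every generalised eigenvector v of λ).

  λ = 1: largest Jordan block has size 2, contributing (x − 1)^2

So m_A(x) = (x - 1)^2 = x^2 - 2*x + 1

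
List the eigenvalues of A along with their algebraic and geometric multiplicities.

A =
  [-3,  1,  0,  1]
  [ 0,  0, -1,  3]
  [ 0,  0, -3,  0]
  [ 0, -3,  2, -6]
λ = -3: alg = 4, geom = 2

Step 1 — factor the characteristic polynomial to read off the algebraic multiplicities:
  χ_A(x) = (x + 3)^4

Step 2 — compute geometric multiplicities via the rank-nullity identity g(λ) = n − rank(A − λI):
  rank(A − (-3)·I) = 2, so dim ker(A − (-3)·I) = n − 2 = 2

Summary:
  λ = -3: algebraic multiplicity = 4, geometric multiplicity = 2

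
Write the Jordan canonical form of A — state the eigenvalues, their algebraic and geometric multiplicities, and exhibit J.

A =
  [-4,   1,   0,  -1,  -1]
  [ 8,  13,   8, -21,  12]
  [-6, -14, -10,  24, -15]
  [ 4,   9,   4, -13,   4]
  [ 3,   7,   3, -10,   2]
J_3(-4) ⊕ J_2(0)

The characteristic polynomial is
  det(x·I − A) = x^5 + 12*x^4 + 48*x^3 + 64*x^2 = x^2*(x + 4)^3

Eigenvalues and multiplicities (the geometric multiplicity of λ is n − rank(A − λI), which equals the number of Jordan blocks for λ):
  λ = -4: algebraic multiplicity = 3, geometric multiplicity = 1
  λ = 0: algebraic multiplicity = 2, geometric multiplicity = 1

Determining the block sizes for each eigenvalue:
  λ = -4: one block (gm = 1), so the single block has size am = 3 → block sizes [3]
  λ = 0: one block (gm = 1), so the single block has size am = 2 → block sizes [2]

Assembling the blocks gives a Jordan form
J =
  [-4,  1,  0, 0, 0]
  [ 0, -4,  1, 0, 0]
  [ 0,  0, -4, 0, 0]
  [ 0,  0,  0, 0, 1]
  [ 0,  0,  0, 0, 0]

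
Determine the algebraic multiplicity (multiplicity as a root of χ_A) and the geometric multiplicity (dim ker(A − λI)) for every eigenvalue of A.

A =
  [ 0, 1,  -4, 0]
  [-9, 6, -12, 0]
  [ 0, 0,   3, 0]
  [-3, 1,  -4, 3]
λ = 3: alg = 4, geom = 3

Step 1 — factor the characteristic polynomial to read off the algebraic multiplicities:
  χ_A(x) = (x - 3)^4

Step 2 — compute geometric multiplicities via the rank-nullity identity g(λ) = n − rank(A − λI):
  rank(A − (3)·I) = 1, so dim ker(A − (3)·I) = n − 1 = 3

Summary:
  λ = 3: algebraic multiplicity = 4, geometric multiplicity = 3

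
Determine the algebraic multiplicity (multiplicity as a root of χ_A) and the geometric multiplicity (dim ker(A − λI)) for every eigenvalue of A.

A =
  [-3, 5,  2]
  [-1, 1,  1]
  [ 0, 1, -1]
λ = -1: alg = 3, geom = 1

Step 1 — factor the characteristic polynomial to read off the algebraic multiplicities:
  χ_A(x) = (x + 1)^3

Step 2 — compute geometric multiplicities via the rank-nullity identity g(λ) = n − rank(A − λI):
  rank(A − (-1)·I) = 2, so dim ker(A − (-1)·I) = n − 2 = 1

Summary:
  λ = -1: algebraic multiplicity = 3, geometric multiplicity = 1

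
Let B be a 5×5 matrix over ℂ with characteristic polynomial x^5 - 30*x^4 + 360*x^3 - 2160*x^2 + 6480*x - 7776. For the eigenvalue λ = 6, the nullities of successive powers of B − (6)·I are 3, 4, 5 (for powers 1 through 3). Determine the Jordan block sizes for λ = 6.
Block sizes for λ = 6: [3, 1, 1]

From the dimensions of kernels of powers, the number of Jordan blocks of size at least j is d_j − d_{j−1} where d_j = dim ker(N^j) (with d_0 = 0). Computing the differences gives [3, 1, 1].
The number of blocks of size exactly k is (#blocks of size ≥ k) − (#blocks of size ≥ k + 1), so the partition is: 2 block(s) of size 1, 1 block(s) of size 3.
In nonincreasing order the block sizes are [3, 1, 1].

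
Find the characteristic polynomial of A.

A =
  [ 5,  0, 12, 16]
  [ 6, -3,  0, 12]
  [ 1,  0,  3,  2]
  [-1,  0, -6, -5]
x^4 - 18*x^2 + 81

Expanding det(x·I − A) (e.g. by cofactor expansion or by noting that A is similar to its Jordan form J, which has the same characteristic polynomial as A) gives
  χ_A(x) = x^4 - 18*x^2 + 81
which factors as (x - 3)^2*(x + 3)^2. The eigenvalues (with algebraic multiplicities) are λ = -3 with multiplicity 2, λ = 3 with multiplicity 2.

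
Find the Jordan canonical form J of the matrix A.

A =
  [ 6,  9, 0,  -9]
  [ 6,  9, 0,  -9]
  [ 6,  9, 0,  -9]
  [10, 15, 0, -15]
J_2(0) ⊕ J_1(0) ⊕ J_1(0)

The characteristic polynomial is
  det(x·I − A) = x^4

Eigenvalues and multiplicities (the geometric multiplicity of λ is n − rank(A − λI), which equals the number of Jordan blocks for λ):
  λ = 0: algebraic multiplicity = 4, geometric multiplicity = 3

Determining the block sizes for each eigenvalue:
  λ = 0: 3 blocks summing to 4 forces exactly one block of size 2 and the rest size 1 → block sizes [2, 1, 1]

Assembling the blocks gives a Jordan form
J =
  [0, 1, 0, 0]
  [0, 0, 0, 0]
  [0, 0, 0, 0]
  [0, 0, 0, 0]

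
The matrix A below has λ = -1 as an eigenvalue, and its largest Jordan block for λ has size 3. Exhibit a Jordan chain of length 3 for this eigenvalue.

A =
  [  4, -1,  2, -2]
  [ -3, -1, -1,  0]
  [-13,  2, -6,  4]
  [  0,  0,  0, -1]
A Jordan chain for λ = -1 of length 3:
v_1 = (2, -2, -6, 0)ᵀ
v_2 = (5, -3, -13, 0)ᵀ
v_3 = (1, 0, 0, 0)ᵀ

Let N = A − (-1)·I. We want v_3 with N^3 v_3 = 0 but N^2 v_3 ≠ 0; then v_{j-1} := N · v_j for j = 3, …, 2.

Pick v_3 = (1, 0, 0, 0)ᵀ.
Then v_2 = N · v_3 = (5, -3, -13, 0)ᵀ.
Then v_1 = N · v_2 = (2, -2, -6, 0)ᵀ.

Sanity check: (A − (-1)·I) v_1 = (0, 0, 0, 0)ᵀ = 0. ✓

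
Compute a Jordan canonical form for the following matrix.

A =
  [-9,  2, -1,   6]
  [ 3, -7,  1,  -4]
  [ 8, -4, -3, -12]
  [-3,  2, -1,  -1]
J_3(-5) ⊕ J_1(-5)

The characteristic polynomial is
  det(x·I − A) = x^4 + 20*x^3 + 150*x^2 + 500*x + 625 = (x + 5)^4

Eigenvalues and multiplicities (the geometric multiplicity of λ is n − rank(A − λI), which equals the number of Jordan blocks for λ):
  λ = -5: algebraic multiplicity = 4, geometric multiplicity = 2

Determining the block sizes for each eigenvalue:
  λ = -5: with am = 4 and gm = 2, the partition is not yet determined (e.g. several partitions of 4 into 2 parts exist). Let N = A − (-5)·I. Computing rank(N^1) = 2, rank(N^2) = 1, rank(N^3) = 0; the number of blocks of size ≥ j is rank(N^{j−1}) − rank(N^j), giving [2, 1, 1]. So we have 1 block(s) of size 3, 1 block(s) of size 1 → block sizes [3, 1]

Assembling the blocks gives a Jordan form
J =
  [-5,  1,  0,  0]
  [ 0, -5,  1,  0]
  [ 0,  0, -5,  0]
  [ 0,  0,  0, -5]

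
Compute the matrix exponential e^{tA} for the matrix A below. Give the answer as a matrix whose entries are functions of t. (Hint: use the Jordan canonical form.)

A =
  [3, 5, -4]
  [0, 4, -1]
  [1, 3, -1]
e^{tA} =
  [-3*t^2*exp(2*t)/2 + t*exp(2*t) + exp(2*t), 3*t^2*exp(2*t)/2 + 5*t*exp(2*t), 3*t^2*exp(2*t)/2 - 4*t*exp(2*t)]
  [-t^2*exp(2*t)/2, t^2*exp(2*t)/2 + 2*t*exp(2*t) + exp(2*t), t^2*exp(2*t)/2 - t*exp(2*t)]
  [-t^2*exp(2*t) + t*exp(2*t), t^2*exp(2*t) + 3*t*exp(2*t), t^2*exp(2*t) - 3*t*exp(2*t) + exp(2*t)]

Strategy: write A = P · J · P⁻¹ where J is a Jordan canonical form, so e^{tA} = P · e^{tJ} · P⁻¹, and e^{tJ} can be computed block-by-block.

A has Jordan form
J =
  [2, 1, 0]
  [0, 2, 1]
  [0, 0, 2]
(up to reordering of blocks).

Per-block formulas:
  For a 3×3 Jordan block J_3(2): exp(t · J_3(2)) = e^(2t)·(I + t·N + (t^2/2)·N^2), where N is the 3×3 nilpotent shift.

After assembling e^{tJ} and conjugating by P, we get:

e^{tA} =
  [-3*t^2*exp(2*t)/2 + t*exp(2*t) + exp(2*t), 3*t^2*exp(2*t)/2 + 5*t*exp(2*t), 3*t^2*exp(2*t)/2 - 4*t*exp(2*t)]
  [-t^2*exp(2*t)/2, t^2*exp(2*t)/2 + 2*t*exp(2*t) + exp(2*t), t^2*exp(2*t)/2 - t*exp(2*t)]
  [-t^2*exp(2*t) + t*exp(2*t), t^2*exp(2*t) + 3*t*exp(2*t), t^2*exp(2*t) - 3*t*exp(2*t) + exp(2*t)]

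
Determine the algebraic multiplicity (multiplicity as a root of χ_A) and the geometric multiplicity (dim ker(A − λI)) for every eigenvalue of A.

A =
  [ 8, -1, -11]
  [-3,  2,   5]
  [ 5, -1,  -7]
λ = 1: alg = 3, geom = 1

Step 1 — factor the characteristic polynomial to read off the algebraic multiplicities:
  χ_A(x) = (x - 1)^3

Step 2 — compute geometric multiplicities via the rank-nullity identity g(λ) = n − rank(A − λI):
  rank(A − (1)·I) = 2, so dim ker(A − (1)·I) = n − 2 = 1

Summary:
  λ = 1: algebraic multiplicity = 3, geometric multiplicity = 1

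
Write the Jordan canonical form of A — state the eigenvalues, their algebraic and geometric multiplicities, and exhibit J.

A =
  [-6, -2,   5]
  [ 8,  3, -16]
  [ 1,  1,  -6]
J_3(-3)

The characteristic polynomial is
  det(x·I − A) = x^3 + 9*x^2 + 27*x + 27 = (x + 3)^3

Eigenvalues and multiplicities (the geometric multiplicity of λ is n − rank(A − λI), which equals the number of Jordan blocks for λ):
  λ = -3: algebraic multiplicity = 3, geometric multiplicity = 1

Determining the block sizes for each eigenvalue:
  λ = -3: one block (gm = 1), so the single block has size am = 3 → block sizes [3]

Assembling the blocks gives a Jordan form
J =
  [-3,  1,  0]
  [ 0, -3,  1]
  [ 0,  0, -3]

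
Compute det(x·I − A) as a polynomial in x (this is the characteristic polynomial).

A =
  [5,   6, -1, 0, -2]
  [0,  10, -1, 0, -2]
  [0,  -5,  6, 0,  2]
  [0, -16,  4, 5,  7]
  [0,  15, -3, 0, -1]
x^5 - 25*x^4 + 250*x^3 - 1250*x^2 + 3125*x - 3125

Expanding det(x·I − A) (e.g. by cofactor expansion or by noting that A is similar to its Jordan form J, which has the same characteristic polynomial as A) gives
  χ_A(x) = x^5 - 25*x^4 + 250*x^3 - 1250*x^2 + 3125*x - 3125
which factors as (x - 5)^5. The eigenvalues (with algebraic multiplicities) are λ = 5 with multiplicity 5.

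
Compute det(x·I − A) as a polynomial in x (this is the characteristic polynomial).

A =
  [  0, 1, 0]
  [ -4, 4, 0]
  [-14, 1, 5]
x^3 - 9*x^2 + 24*x - 20

Expanding det(x·I − A) (e.g. by cofactor expansion or by noting that A is similar to its Jordan form J, which has the same characteristic polynomial as A) gives
  χ_A(x) = x^3 - 9*x^2 + 24*x - 20
which factors as (x - 5)*(x - 2)^2. The eigenvalues (with algebraic multiplicities) are λ = 2 with multiplicity 2, λ = 5 with multiplicity 1.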